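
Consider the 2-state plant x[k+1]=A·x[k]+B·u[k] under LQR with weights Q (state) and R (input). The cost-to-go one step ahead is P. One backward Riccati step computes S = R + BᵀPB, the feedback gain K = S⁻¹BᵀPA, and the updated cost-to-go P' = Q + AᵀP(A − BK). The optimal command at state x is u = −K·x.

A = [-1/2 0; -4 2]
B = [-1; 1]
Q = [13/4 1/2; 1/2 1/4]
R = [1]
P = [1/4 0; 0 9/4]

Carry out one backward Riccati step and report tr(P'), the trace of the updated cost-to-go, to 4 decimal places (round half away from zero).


BᵀP = [-0.2500 2.2500]
S = R + BᵀPB = [1] + [2.5000] = [3.5000]
BᵀPA = [-8.8750 4.5000]
K = S⁻¹·BᵀPA = [-2.5357 1.2857]
A−BK = [-3.0357 1.2857; -1.4643 0.7143]
AᵀP(A−BK) = [13.5580 -6.5893; -6.5893 3.2143]
P' = Q + AᵀP(A−BK) = [16.8080 -6.0893; -6.0893 3.4643]
tr(P') = 20.2723

20.2723


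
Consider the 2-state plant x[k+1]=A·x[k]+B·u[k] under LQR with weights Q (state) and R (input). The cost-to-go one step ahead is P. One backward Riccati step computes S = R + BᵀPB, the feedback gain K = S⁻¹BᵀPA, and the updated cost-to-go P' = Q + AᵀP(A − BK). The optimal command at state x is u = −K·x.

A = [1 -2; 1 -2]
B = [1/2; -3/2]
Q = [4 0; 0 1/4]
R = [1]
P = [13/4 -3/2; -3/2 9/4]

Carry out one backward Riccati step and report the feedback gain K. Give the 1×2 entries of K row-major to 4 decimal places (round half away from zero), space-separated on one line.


-0.0274 0.0548

BᵀP = [3.8750 -4.1250]
S = R + BᵀPB = [1] + [8.1250] = [9.1250]
BᵀPA = [-0.2500 0.5000]
K = S⁻¹·BᵀPA = [-0.0274 0.0548]
A−BK = [1.0137 -2.0274; 0.9589 -1.9178]
AᵀP(A−BK) = [2.4932 -4.9863; -4.9863 9.9726]
P' = Q + AᵀP(A−BK) = [6.4932 -4.9863; -4.9863 10.2226]
tr(P') = 16.7158


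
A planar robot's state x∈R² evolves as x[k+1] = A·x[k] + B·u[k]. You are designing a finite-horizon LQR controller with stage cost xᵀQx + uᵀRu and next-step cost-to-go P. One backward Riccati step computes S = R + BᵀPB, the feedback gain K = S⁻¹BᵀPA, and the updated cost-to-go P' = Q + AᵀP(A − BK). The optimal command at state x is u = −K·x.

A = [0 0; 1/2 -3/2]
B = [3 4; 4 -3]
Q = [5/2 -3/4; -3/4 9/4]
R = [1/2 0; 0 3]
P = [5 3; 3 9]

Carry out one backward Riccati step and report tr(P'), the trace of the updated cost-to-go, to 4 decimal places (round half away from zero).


BᵀP = [27.0000 45.0000; 11.0000 -15.0000]
S = R + BᵀPB = [1/2 0; 0 3] + [261.0000 -27.0000; -27.0000 89.0000] = [261.5000 -27.0000; -27.0000 92.0000]
BᵀPA = [22.5000 -67.5000; -7.5000 22.5000]
K = S⁻¹·BᵀPA = [0.0801 -0.2402; -0.0580 0.1741]
A−BK = [-0.0080 0.0241; 0.0057 -0.0171]
AᵀP(A−BK) = [0.0136 -0.0409; -0.0409 0.1228]
P' = Q + AᵀP(A−BK) = [2.5136 -0.7909; -0.7909 2.3728]
tr(P') = 4.8865

4.8865


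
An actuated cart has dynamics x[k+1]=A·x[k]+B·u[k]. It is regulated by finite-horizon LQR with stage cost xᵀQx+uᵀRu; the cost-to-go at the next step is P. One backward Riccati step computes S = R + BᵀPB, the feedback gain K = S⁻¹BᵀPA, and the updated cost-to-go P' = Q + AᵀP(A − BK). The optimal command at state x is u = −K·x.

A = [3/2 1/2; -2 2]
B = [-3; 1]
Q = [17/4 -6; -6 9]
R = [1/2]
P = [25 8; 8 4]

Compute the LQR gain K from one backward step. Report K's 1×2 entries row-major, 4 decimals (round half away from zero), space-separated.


BᵀP = [-67.0000 -20.0000]
S = R + BᵀPB = [1/2] + [181.0000] = [181.5000]
BᵀPA = [-60.5000 -73.5000]
K = S⁻¹·BᵀPA = [-0.3333 -0.4050]
A−BK = [0.5000 -0.7149; -1.6667 2.4050]
AᵀP(A−BK) = [4.0833 -5.7500; -5.7500 8.4855]
P' = Q + AᵀP(A−BK) = [8.3333 -11.7500; -11.7500 17.4855]
tr(P') = 25.8189

-0.3333 -0.4050


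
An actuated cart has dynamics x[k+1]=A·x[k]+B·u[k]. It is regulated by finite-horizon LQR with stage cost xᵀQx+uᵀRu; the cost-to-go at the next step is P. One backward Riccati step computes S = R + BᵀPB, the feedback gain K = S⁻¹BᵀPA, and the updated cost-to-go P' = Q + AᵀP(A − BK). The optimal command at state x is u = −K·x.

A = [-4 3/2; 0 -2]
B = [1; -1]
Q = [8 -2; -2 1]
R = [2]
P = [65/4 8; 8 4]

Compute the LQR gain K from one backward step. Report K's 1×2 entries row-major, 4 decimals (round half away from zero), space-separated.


-5.2800 0.7000

BᵀP = [8.2500 4.0000]
S = R + BᵀPB = [2] + [4.2500] = [6.2500]
BᵀPA = [-33.0000 4.3750]
K = S⁻¹·BᵀPA = [-5.2800 0.7000]
A−BK = [1.2800 0.8000; -5.2800 -1.3000]
AᵀP(A−BK) = [85.7600 -10.4000; -10.4000 1.5000]
P' = Q + AᵀP(A−BK) = [93.7600 -12.4000; -12.4000 2.5000]
tr(P') = 96.2600


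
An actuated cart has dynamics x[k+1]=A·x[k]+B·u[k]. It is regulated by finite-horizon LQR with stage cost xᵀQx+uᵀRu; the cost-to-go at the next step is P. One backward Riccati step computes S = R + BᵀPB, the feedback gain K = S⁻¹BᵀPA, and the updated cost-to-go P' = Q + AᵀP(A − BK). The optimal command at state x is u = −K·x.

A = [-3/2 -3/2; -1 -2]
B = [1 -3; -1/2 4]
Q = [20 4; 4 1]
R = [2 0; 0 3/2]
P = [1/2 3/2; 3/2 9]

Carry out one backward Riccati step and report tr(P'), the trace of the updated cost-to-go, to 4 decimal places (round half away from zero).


26.0448

BᵀP = [-0.2500 -3.0000; 4.5000 31.5000]
S = R + BᵀPB = [2 0; 0 3/2] + [1.2500 -11.2500; -11.2500 112.5000] = [3.2500 -11.2500; -11.2500 114.0000]
BᵀPA = [3.3750 6.3750; -38.2500 -69.7500]
K = S⁻¹·BᵀPA = [-0.1868 -0.2375; -0.3540 -0.6353]
A−BK = [-2.3751 -3.1683; 0.3224 0.4224]
AᵀP(A−BK) = [1.7165 2.3771; 2.3771 3.3283]
P' = Q + AᵀP(A−BK) = [21.7165 6.3771; 6.3771 4.3283]
tr(P') = 26.0448


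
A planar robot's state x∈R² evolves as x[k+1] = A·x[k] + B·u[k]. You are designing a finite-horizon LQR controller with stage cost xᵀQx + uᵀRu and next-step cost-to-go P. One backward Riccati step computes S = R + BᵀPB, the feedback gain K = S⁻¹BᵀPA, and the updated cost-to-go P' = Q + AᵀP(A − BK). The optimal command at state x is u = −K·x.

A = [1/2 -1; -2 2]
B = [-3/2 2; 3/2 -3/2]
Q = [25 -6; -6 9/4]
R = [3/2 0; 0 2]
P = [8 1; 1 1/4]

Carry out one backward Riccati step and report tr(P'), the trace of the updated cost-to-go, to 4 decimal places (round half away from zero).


BᵀP = [-10.5000 -1.1250; 14.5000 1.6250]
S = R + BᵀPB = [3/2 0; 0 2] + [14.0625 -19.3125; -19.3125 26.5625] = [15.5625 -19.3125; -19.3125 28.5625]
BᵀPA = [-3.0000 8.2500; 4.0000 -11.2500]
K = S⁻¹·BᵀPA = [-0.1180 0.2569; 0.0603 -0.2202]
A−BK = [0.2025 -0.1743; -1.7326 1.2844]
AᵀP(A−BK) = [0.4050 -0.3486; -0.3486 0.4037]
P' = Q + AᵀP(A−BK) = [25.4050 -6.3486; -6.3486 2.6537]
tr(P') = 28.0587

28.0587


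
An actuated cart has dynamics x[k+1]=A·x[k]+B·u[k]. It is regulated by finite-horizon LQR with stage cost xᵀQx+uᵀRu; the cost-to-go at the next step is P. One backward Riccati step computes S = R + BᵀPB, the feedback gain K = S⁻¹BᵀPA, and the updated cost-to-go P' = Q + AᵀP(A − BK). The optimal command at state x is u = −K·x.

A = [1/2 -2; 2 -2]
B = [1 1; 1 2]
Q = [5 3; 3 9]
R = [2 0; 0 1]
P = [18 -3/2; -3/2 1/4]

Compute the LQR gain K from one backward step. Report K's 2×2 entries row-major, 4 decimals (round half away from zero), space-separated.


BᵀP = [16.5000 -1.2500; 15.0000 -1.0000]
S = R + BᵀPB = [2 0; 0 1] + [15.2500 14.0000; 14.0000 13.0000] = [17.2500 14.0000; 14.0000 14.0000]
BᵀPA = [5.7500 -30.5000; 5.5000 -28.0000]
K = S⁻¹·BᵀPA = [0.0769 -0.7692; 0.3159 -1.2308]
A−BK = [0.1071 0.0000; 1.2912 1.2308]
AᵀP(A−BK) = [0.3201 -0.3077; -0.3077 3.0769]
P' = Q + AᵀP(A−BK) = [5.3201 2.6923; 2.6923 12.0769]
tr(P') = 17.3970

0.0769 -0.7692 0.3159 -1.2308


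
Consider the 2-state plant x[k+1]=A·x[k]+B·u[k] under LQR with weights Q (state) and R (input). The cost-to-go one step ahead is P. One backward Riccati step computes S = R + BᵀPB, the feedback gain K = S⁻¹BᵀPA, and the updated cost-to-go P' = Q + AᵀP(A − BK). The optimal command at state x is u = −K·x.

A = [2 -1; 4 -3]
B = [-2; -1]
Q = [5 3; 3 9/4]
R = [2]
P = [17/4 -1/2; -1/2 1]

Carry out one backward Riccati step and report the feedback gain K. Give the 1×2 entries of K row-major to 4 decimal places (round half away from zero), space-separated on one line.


-0.8889 0.4444

BᵀP = [-8.0000 0.0000]
S = R + BᵀPB = [2] + [16.0000] = [18.0000]
BᵀPA = [-16.0000 8.0000]
K = S⁻¹·BᵀPA = [-0.8889 0.4444]
A−BK = [0.2222 -0.1111; 3.1111 -2.5556]
AᵀP(A−BK) = [10.7778 -8.3889; -8.3889 6.6944]
P' = Q + AᵀP(A−BK) = [15.7778 -5.3889; -5.3889 8.9444]
tr(P') = 24.7222


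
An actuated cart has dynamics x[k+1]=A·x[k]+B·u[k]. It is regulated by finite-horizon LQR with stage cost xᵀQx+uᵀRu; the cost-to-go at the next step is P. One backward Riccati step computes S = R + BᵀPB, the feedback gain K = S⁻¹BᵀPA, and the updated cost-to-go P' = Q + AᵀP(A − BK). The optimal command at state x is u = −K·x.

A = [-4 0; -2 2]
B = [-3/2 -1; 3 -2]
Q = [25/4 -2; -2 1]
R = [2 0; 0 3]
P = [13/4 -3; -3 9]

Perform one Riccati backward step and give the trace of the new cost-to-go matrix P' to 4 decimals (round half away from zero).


21.5982

BᵀP = [-13.8750 31.5000; 2.7500 -15.0000]
S = R + BᵀPB = [2 0; 0 3] + [115.3125 -49.1250; -49.1250 27.2500] = [117.3125 -49.1250; -49.1250 30.2500]
BᵀPA = [-7.5000 63.0000; 19.0000 -30.0000]
K = S⁻¹·BᵀPA = [0.6222 0.3805; 1.6386 -0.3739]
A−BK = [-1.4281 0.1968; -0.5895 0.1109]
AᵀP(A−BK) = [13.5338 -2.0430; -2.0430 0.8144]
P' = Q + AᵀP(A−BK) = [19.7838 -4.0430; -4.0430 1.8144]
tr(P') = 21.5982


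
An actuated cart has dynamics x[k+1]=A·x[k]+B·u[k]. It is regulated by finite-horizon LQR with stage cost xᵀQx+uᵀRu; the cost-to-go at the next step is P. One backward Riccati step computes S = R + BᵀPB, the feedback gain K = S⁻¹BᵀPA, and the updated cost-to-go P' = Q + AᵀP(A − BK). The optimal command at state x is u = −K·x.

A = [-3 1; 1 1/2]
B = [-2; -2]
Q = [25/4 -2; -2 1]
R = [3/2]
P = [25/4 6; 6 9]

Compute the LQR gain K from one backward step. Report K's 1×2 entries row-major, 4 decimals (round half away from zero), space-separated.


0.3937 -0.3575

BᵀP = [-24.5000 -30.0000]
S = R + BᵀPB = [3/2] + [109.0000] = [110.5000]
BᵀPA = [43.5000 -39.5000]
K = S⁻¹·BᵀPA = [0.3937 -0.3575]
A−BK = [-2.2127 0.2851; 1.7873 -0.2149]
AᵀP(A−BK) = [12.1256 -1.7002; -1.7002 0.3801]
P' = Q + AᵀP(A−BK) = [18.3756 -3.7002; -3.7002 1.3801]
tr(P') = 19.7557


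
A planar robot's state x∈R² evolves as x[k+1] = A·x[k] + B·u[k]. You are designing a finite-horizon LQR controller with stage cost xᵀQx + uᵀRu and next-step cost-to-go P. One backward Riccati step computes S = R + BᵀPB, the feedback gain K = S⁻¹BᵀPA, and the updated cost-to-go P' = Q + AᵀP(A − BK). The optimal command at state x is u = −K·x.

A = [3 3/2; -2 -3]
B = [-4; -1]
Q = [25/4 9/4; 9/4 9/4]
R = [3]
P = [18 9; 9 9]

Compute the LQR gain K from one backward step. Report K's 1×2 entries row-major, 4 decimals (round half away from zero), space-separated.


-0.4113 0.0363

BᵀP = [-81.0000 -45.0000]
S = R + BᵀPB = [3] + [369.0000] = [372.0000]
BᵀPA = [-153.0000 13.5000]
K = S⁻¹·BᵀPA = [-0.4113 0.0363]
A−BK = [1.3548 1.6452; -2.4113 -2.9637]
AᵀP(A−BK) = [27.0726 32.5524; 32.5524 40.0101]
P' = Q + AᵀP(A−BK) = [33.3226 34.8024; 34.8024 42.2601]
tr(P') = 75.5827


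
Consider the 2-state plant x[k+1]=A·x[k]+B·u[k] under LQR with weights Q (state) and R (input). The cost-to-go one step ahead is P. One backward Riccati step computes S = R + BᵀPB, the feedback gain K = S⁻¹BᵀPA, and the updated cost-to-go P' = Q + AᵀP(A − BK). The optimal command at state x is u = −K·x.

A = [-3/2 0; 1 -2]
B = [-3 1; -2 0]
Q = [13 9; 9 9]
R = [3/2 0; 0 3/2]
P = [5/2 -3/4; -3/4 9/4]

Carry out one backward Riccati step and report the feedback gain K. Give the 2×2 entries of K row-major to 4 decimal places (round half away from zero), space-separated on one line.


BᵀP = [-6.0000 -2.2500; 2.5000 -0.7500]
S = R + BᵀPB = [3/2 0; 0 3/2] + [22.5000 -6.0000; -6.0000 2.5000] = [24.0000 -6.0000; -6.0000 4.0000]
BᵀPA = [6.7500 4.5000; -4.5000 1.5000]
K = S⁻¹·BᵀPA = [0.0000 0.4500; -1.1250 1.0500]
A−BK = [-0.3750 0.3000; 1.0000 -1.1000]
AᵀP(A−BK) = [5.0625 -5.0625; -5.0625 5.4000]
P' = Q + AᵀP(A−BK) = [18.0625 3.9375; 3.9375 14.4000]
tr(P') = 32.4625

0.0000 0.4500 -1.1250 1.0500


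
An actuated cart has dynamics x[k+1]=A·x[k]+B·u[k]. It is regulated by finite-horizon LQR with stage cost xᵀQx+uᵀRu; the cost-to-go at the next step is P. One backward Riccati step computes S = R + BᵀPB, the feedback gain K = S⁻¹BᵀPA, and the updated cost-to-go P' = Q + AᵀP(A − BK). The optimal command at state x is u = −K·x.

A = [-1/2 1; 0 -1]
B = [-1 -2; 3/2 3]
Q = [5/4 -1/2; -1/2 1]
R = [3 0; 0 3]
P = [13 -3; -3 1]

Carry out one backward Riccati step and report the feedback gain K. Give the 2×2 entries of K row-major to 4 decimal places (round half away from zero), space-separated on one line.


0.0704 -0.1771 0.1408 -0.3541

BᵀP = [-17.5000 4.5000; -35.0000 9.0000]
S = R + BᵀPB = [3 0; 0 3] + [24.2500 48.5000; 48.5000 97.0000] = [27.2500 48.5000; 48.5000 100.0000]
BᵀPA = [8.7500 -22.0000; 17.5000 -44.0000]
K = S⁻¹·BᵀPA = [0.0704 -0.1771; 0.1408 -0.3541]
A−BK = [-0.1479 0.1147; -0.5282 0.3280]
AᵀP(A−BK) = [0.1690 -0.2535; -0.2535 0.5231]
P' = Q + AᵀP(A−BK) = [1.4190 -0.7535; -0.7535 1.5231]
tr(P') = 2.9422


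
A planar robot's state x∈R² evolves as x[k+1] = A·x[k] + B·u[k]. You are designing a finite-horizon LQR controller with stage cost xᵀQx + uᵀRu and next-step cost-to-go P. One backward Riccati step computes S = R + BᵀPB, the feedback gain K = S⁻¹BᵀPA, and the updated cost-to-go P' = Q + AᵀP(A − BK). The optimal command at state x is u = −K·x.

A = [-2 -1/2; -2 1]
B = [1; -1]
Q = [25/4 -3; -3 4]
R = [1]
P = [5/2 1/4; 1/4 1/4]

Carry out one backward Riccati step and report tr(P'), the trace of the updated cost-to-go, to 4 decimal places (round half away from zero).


BᵀP = [2.2500 0.0000]
S = R + BᵀPB = [1] + [2.2500] = [3.2500]
BᵀPA = [-4.5000 -1.1250]
K = S⁻¹·BᵀPA = [-1.3846 -0.3462]
A−BK = [-0.6154 -0.1538; -3.3846 0.6538]
AᵀP(A−BK) = [6.7692 0.1923; 0.1923 0.2356]
P' = Q + AᵀP(A−BK) = [13.0192 -2.8077; -2.8077 4.2356]
tr(P') = 17.2548

17.2548


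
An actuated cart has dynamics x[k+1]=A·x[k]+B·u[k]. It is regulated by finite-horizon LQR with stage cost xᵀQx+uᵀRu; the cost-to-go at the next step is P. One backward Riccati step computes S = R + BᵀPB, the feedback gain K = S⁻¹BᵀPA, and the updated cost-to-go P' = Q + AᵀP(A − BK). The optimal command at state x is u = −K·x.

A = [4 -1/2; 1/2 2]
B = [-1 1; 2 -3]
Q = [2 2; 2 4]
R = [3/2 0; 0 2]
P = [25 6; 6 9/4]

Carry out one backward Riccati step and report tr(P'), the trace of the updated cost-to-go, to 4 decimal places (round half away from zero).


BᵀP = [-13.0000 -1.5000; 7.0000 -0.7500]
S = R + BᵀPB = [3/2 0; 0 2] + [10.0000 -8.5000; -8.5000 9.2500] = [11.5000 -8.5000; -8.5000 11.2500]
BᵀPA = [-52.7500 3.5000; 27.6250 -5.0000]
K = S⁻¹·BᵀPA = [-6.2779 -0.0547; -2.2877 -0.4858]
A−BK = [0.0098 -0.0689; 6.1926 0.6521]
AᵀP(A−BK) = [156.6023 9.2839; 9.2839 1.0126]
P' = Q + AᵀP(A−BK) = [158.6023 11.2839; 11.2839 5.0126]
tr(P') = 163.6149

163.6149


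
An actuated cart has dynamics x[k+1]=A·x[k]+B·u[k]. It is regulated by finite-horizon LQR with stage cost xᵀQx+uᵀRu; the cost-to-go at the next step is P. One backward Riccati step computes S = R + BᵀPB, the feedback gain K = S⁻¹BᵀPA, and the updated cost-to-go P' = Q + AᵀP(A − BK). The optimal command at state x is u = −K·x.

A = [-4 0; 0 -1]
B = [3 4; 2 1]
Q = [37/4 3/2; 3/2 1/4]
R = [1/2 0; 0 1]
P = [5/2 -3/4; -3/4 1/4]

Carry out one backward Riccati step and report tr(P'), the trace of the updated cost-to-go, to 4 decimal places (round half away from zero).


10.2625

BᵀP = [6.0000 -1.7500; 9.2500 -2.7500]
S = R + BᵀPB = [1/2 0; 0 1] + [14.5000 22.2500; 22.2500 34.2500] = [15.0000 22.2500; 22.2500 35.2500]
BᵀPA = [-24.0000 1.7500; -37.0000 2.7500]
K = S⁻¹·BᵀPA = [-0.6753 0.0148; -0.6234 0.0686]
A−BK = [0.5195 -0.3191; 1.9740 -1.0983]
AᵀP(A−BK) = [0.7273 -0.1039; -0.1039 0.0353]
P' = Q + AᵀP(A−BK) = [9.9773 1.3961; 1.3961 0.2853]
tr(P') = 10.2625


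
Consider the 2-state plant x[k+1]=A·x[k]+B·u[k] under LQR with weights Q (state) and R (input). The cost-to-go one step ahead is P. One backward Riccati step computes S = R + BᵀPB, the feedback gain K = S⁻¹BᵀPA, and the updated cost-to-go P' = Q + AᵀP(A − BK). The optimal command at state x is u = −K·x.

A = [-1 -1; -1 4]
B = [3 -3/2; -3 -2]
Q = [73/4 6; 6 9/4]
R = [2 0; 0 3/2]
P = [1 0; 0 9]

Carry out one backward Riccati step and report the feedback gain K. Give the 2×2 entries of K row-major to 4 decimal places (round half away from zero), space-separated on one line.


-0.0093 -0.7644 0.5022 -0.8216

BᵀP = [3.0000 -27.0000; -1.5000 -18.0000]
S = R + BᵀPB = [2 0; 0 3/2] + [90.0000 49.5000; 49.5000 38.2500] = [92.0000 49.5000; 49.5000 39.7500]
BᵀPA = [24.0000 -111.0000; 19.5000 -70.5000]
K = S⁻¹·BᵀPA = [-0.0093 -0.7644; 0.5022 -0.8216]
A−BK = [-0.2188 0.0609; -0.0236 0.0634]
AᵀP(A−BK) = [0.4313 -0.6314; -0.6314 2.2213]
P' = Q + AᵀP(A−BK) = [18.6813 5.3686; 5.3686 4.4713]
tr(P') = 23.1526


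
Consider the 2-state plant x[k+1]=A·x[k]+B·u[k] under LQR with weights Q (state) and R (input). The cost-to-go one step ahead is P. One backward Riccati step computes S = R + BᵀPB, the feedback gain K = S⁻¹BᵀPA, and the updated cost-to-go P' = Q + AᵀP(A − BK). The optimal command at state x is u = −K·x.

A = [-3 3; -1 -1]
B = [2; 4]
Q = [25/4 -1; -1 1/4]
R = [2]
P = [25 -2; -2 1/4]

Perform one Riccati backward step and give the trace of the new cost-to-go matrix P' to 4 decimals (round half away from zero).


27.6757

BᵀP = [42.0000 -3.0000]
S = R + BᵀPB = [2] + [72.0000] = [74.0000]
BᵀPA = [-123.0000 129.0000]
K = S⁻¹·BᵀPA = [-1.6622 1.7432]
A−BK = [0.3243 -0.4865; 5.6486 -7.9730]
AᵀP(A−BK) = [8.8041 -10.3311; -10.3311 12.3716]
P' = Q + AᵀP(A−BK) = [15.0541 -11.3311; -11.3311 12.6216]
tr(P') = 27.6757


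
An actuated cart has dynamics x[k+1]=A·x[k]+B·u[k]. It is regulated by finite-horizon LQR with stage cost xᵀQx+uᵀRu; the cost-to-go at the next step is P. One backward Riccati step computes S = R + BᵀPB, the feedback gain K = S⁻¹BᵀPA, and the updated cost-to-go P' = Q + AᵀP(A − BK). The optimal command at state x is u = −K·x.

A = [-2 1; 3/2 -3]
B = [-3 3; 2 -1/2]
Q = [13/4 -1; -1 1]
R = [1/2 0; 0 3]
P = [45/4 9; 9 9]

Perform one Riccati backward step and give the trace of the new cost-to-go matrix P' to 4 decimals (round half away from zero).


11.5454

BᵀP = [-15.7500 -9.0000; 29.2500 22.5000]
S = R + BᵀPB = [1/2 0; 0 3] + [29.2500 -42.7500; -42.7500 76.5000] = [29.7500 -42.7500; -42.7500 79.5000]
BᵀPA = [18.0000 11.2500; -24.7500 -38.2500]
K = S⁻¹·BᵀPA = [0.6938 -1.3781; 0.0617 -1.2222]
A−BK = [-0.1039 0.5323; 0.1434 -0.8549]
AᵀP(A−BK) = [0.2904 -0.9433; -0.9433 7.0051]
P' = Q + AᵀP(A−BK) = [3.5404 -1.9433; -1.9433 8.0051]
tr(P') = 11.5454


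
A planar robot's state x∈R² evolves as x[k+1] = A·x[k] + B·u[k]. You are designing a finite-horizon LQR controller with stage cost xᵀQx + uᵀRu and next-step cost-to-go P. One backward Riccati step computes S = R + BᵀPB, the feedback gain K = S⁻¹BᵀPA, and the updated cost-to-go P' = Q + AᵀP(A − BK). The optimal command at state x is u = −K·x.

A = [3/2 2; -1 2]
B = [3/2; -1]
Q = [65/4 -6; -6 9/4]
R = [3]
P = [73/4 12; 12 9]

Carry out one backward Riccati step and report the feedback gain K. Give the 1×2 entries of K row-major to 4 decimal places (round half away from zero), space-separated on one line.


BᵀP = [15.3750 9.0000]
S = R + BᵀPB = [3] + [14.0625] = [17.0625]
BᵀPA = [14.0625 48.7500]
K = S⁻¹·BᵀPA = [0.8242 2.8571]
A−BK = [0.2637 -2.2857; -0.1758 4.8571]
AᵀP(A−BK) = [2.4725 8.5714; 8.5714 65.7143]
P' = Q + AᵀP(A−BK) = [18.7225 2.5714; 2.5714 67.9643]
tr(P') = 86.6868

0.8242 2.8571


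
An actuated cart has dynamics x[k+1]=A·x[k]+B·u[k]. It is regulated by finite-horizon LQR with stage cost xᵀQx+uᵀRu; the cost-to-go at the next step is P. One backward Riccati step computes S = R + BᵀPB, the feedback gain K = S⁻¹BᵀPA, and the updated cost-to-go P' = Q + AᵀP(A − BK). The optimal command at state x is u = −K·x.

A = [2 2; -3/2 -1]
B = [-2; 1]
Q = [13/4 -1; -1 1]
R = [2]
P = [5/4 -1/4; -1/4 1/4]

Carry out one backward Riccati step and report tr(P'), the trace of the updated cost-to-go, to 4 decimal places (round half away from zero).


7.5076

BᵀP = [-2.7500 0.7500]
S = R + BᵀPB = [2] + [6.2500] = [8.2500]
BᵀPA = [-6.6250 -6.2500]
K = S⁻¹·BᵀPA = [-0.8030 -0.7576]
A−BK = [0.3939 0.4848; -0.6970 -0.2424]
AᵀP(A−BK) = [1.7424 1.6061; 1.6061 1.5152]
P' = Q + AᵀP(A−BK) = [4.9924 0.6061; 0.6061 2.5152]
tr(P') = 7.5076


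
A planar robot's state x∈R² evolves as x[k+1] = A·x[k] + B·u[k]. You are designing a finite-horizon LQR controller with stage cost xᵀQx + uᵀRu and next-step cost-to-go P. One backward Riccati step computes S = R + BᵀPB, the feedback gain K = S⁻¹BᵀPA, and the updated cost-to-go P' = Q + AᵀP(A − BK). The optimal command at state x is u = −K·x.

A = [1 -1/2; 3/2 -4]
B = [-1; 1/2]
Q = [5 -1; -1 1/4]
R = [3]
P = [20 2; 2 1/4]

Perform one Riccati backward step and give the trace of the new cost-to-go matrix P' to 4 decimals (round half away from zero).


BᵀP = [-19.0000 -1.8750]
S = R + BᵀPB = [3] + [18.0625] = [21.0625]
BᵀPA = [-21.8125 17.0000]
K = S⁻¹·BᵀPA = [-1.0356 0.8071]
A−BK = [-0.0356 0.3071; 2.0178 -4.4036]
AᵀP(A−BK) = [3.9733 -3.3947; -3.3947 3.2789]
P' = Q + AᵀP(A−BK) = [8.9733 -4.3947; -4.3947 3.5289]
tr(P') = 12.5022

12.5022


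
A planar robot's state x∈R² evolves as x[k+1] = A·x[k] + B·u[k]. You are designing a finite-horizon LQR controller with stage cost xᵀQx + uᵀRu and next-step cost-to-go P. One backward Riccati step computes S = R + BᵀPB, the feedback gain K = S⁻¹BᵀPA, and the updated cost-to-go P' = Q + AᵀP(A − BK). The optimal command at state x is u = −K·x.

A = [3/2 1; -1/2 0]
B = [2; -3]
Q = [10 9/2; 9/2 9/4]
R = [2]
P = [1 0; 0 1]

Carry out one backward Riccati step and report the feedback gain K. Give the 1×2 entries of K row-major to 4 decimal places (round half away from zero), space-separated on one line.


0.3000 0.1333

BᵀP = [2.0000 -3.0000]
S = R + BᵀPB = [2] + [13.0000] = [15.0000]
BᵀPA = [4.5000 2.0000]
K = S⁻¹·BᵀPA = [0.3000 0.1333]
A−BK = [0.9000 0.7333; 0.4000 0.4000]
AᵀP(A−BK) = [1.1500 0.9000; 0.9000 0.7333]
P' = Q + AᵀP(A−BK) = [11.1500 5.4000; 5.4000 2.9833]
tr(P') = 14.1333


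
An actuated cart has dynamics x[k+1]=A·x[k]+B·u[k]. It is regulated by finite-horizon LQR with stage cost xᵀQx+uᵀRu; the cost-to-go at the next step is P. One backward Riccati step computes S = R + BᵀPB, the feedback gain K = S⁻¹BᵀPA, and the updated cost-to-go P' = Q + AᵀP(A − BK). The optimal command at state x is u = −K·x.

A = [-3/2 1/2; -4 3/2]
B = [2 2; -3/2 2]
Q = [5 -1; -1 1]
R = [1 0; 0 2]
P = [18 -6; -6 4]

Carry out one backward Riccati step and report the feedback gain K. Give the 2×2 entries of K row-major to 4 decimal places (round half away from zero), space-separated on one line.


0.6221 -0.2515 -1.2760 0.4662

BᵀP = [45.0000 -18.0000; 24.0000 -4.0000]
S = R + BᵀPB = [1 0; 0 2] + [117.0000 54.0000; 54.0000 40.0000] = [118.0000 54.0000; 54.0000 42.0000]
BᵀPA = [4.5000 -4.5000; -20.0000 6.0000]
K = S⁻¹·BᵀPA = [0.6221 -0.2515; -1.2760 0.4662]
A−BK = [-0.1922 0.0706; -0.5150 0.1904]
AᵀP(A−BK) = [4.1811 -1.5449; -1.5449 0.5713]
P' = Q + AᵀP(A−BK) = [9.1811 -2.5449; -2.5449 1.5713]
tr(P') = 10.7525


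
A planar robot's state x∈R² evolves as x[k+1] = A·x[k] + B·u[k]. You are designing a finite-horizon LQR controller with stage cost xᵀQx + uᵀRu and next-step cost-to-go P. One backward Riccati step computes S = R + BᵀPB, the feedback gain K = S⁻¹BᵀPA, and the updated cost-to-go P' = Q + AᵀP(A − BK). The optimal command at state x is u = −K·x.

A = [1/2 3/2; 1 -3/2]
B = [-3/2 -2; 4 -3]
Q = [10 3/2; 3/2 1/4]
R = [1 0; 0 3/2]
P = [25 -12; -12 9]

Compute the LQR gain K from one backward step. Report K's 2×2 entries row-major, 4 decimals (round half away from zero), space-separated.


BᵀP = [-85.5000 54.0000; -14.0000 -3.0000]
S = R + BᵀPB = [1 0; 0 3/2] + [344.2500 9.0000; 9.0000 37.0000] = [345.2500 9.0000; 9.0000 38.5000]
BᵀPA = [11.2500 -209.2500; -10.0000 -16.5000]
K = S⁻¹·BᵀPA = [0.0396 -0.5986; -0.2690 -0.2886]
A−BK = [0.0214 0.0249; 0.0346 0.0283]
AᵀP(A−BK) = [0.1146 0.0973; 0.0973 0.4890]
P' = Q + AᵀP(A−BK) = [10.1146 1.5973; 1.5973 0.7390]
tr(P') = 10.8536

0.0396 -0.5986 -0.2690 -0.2886


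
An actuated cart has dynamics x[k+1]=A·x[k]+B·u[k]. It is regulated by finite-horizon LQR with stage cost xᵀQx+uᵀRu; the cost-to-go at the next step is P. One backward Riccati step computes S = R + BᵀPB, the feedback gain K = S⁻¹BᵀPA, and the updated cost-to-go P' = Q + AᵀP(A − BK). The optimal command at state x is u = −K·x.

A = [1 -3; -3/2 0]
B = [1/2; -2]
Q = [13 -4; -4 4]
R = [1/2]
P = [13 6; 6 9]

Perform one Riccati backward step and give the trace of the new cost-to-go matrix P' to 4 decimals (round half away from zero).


BᵀP = [-5.5000 -15.0000]
S = R + BᵀPB = [1/2] + [27.2500] = [27.7500]
BᵀPA = [17.0000 16.5000]
K = S⁻¹·BᵀPA = [0.6126 0.5946]
A−BK = [0.6937 -3.2973; -0.2748 1.1892]
AᵀP(A−BK) = [4.8356 -22.1081; -22.1081 107.1892]
P' = Q + AᵀP(A−BK) = [17.8356 -26.1081; -26.1081 111.1892]
tr(P') = 129.0248

129.0248


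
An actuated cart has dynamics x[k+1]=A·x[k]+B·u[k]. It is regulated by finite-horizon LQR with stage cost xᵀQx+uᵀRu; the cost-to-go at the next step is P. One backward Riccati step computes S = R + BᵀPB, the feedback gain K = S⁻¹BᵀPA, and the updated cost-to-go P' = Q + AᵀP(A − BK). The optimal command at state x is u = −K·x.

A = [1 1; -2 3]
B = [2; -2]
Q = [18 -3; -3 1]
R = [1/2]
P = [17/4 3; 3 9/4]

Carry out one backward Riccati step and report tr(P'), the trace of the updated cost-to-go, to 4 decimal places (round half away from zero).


BᵀP = [2.5000 1.5000]
S = R + BᵀPB = [1/2] + [2.0000] = [2.5000]
BᵀPA = [-0.5000 7.0000]
K = S⁻¹·BᵀPA = [-0.2000 2.8000]
A−BK = [1.4000 -4.6000; -2.4000 8.6000]
AᵀP(A−BK) = [1.1500 -4.8500; -4.8500 22.9000]
P' = Q + AᵀP(A−BK) = [19.1500 -7.8500; -7.8500 23.9000]
tr(P') = 43.0500

43.0500


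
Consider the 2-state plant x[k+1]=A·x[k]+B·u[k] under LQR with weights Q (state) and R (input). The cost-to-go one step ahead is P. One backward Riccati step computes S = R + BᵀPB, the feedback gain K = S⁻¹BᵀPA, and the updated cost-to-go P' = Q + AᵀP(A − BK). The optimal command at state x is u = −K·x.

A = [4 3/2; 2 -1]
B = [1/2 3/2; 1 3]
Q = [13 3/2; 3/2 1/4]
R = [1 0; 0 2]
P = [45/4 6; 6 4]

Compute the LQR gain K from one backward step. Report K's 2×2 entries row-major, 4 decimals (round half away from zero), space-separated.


0.8465 0.1460 1.2698 0.2191

BᵀP = [11.6250 7.0000; 34.8750 21.0000]
S = R + BᵀPB = [1 0; 0 2] + [12.8125 38.4375; 38.4375 115.3125] = [13.8125 38.4375; 38.4375 117.3125]
BᵀPA = [60.5000 10.4375; 181.5000 31.3125]
K = S⁻¹·BᵀPA = [0.8465 0.1460; 1.2698 0.2191]
A−BK = [1.6721 1.0984; -2.6559 -1.8032]
AᵀP(A−BK) = [10.3192 4.9042; 4.9042 2.9287]
P' = Q + AᵀP(A−BK) = [23.3192 6.4042; 6.4042 3.1787]
tr(P') = 26.4979


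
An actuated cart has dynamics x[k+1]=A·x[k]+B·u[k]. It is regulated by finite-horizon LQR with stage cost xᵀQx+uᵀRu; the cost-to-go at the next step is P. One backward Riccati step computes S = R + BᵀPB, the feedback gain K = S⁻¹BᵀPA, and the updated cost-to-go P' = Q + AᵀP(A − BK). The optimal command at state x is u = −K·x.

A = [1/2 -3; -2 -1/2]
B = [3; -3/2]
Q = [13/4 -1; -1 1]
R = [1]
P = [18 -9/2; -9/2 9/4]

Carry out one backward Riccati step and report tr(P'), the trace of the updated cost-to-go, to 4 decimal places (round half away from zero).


11.2441

BᵀP = [60.7500 -16.8750]
S = R + BᵀPB = [1] + [207.5625] = [208.5625]
BᵀPA = [64.1250 -173.8125]
K = S⁻¹·BᵀPA = [0.3075 -0.8334]
A−BK = [-0.4224 -0.4999; -1.5388 -1.7501]
AᵀP(A−BK) = [2.7840 2.8157; 2.8157 4.2101]
P' = Q + AᵀP(A−BK) = [6.0340 1.8157; 1.8157 5.2101]
tr(P') = 11.2441


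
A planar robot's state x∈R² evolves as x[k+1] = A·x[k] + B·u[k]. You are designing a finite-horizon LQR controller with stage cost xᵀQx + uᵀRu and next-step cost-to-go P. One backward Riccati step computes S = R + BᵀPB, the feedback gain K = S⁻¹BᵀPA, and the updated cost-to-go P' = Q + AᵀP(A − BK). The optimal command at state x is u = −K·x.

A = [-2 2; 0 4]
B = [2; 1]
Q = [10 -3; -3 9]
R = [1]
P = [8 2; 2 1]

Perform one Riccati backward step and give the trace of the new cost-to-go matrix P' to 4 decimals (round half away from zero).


BᵀP = [18.0000 5.0000]
S = R + BᵀPB = [1] + [41.0000] = [42.0000]
BᵀPA = [-36.0000 56.0000]
K = S⁻¹·BᵀPA = [-0.8571 1.3333]
A−BK = [-0.2857 -0.6667; 0.8571 2.6667]
AᵀP(A−BK) = [1.1429 0.0000; 0.0000 5.3333]
P' = Q + AᵀP(A−BK) = [11.1429 -3.0000; -3.0000 14.3333]
tr(P') = 25.4762

25.4762


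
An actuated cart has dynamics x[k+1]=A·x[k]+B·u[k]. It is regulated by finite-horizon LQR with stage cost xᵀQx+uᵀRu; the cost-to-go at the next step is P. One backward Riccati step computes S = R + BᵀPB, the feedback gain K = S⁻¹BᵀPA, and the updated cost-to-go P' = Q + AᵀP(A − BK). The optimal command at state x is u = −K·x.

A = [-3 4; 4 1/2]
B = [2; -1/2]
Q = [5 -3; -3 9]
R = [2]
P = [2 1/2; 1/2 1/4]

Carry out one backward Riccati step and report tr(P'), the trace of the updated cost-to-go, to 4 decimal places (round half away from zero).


25.1379

BᵀP = [3.7500 0.8750]
S = R + BᵀPB = [2] + [7.0625] = [9.0625]
BᵀPA = [-7.7500 15.4375]
K = S⁻¹·BᵀPA = [-0.8552 1.7034]
A−BK = [-1.2897 0.5931; 3.5724 1.3517]
AᵀP(A−BK) = [3.3724 -3.0483; -3.0483 7.7655]
P' = Q + AᵀP(A−BK) = [8.3724 -6.0483; -6.0483 16.7655]
tr(P') = 25.1379


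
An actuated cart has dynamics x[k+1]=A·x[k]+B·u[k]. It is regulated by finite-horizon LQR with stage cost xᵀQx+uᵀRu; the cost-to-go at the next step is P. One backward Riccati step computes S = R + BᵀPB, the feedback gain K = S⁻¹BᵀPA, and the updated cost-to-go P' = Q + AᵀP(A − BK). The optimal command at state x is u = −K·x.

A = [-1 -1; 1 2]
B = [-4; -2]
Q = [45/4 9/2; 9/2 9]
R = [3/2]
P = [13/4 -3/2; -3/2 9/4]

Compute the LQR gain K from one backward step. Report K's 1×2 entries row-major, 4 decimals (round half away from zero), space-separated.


BᵀP = [-10.0000 1.5000]
S = R + BᵀPB = [3/2] + [37.0000] = [38.5000]
BᵀPA = [11.5000 13.0000]
K = S⁻¹·BᵀPA = [0.2987 0.3377]
A−BK = [0.1948 0.3506; 1.5974 2.6753]
AᵀP(A−BK) = [5.0649 8.3669; 8.3669 13.8604]
P' = Q + AᵀP(A−BK) = [16.3149 12.8669; 12.8669 22.8604]
tr(P') = 39.1753

0.2987 0.3377


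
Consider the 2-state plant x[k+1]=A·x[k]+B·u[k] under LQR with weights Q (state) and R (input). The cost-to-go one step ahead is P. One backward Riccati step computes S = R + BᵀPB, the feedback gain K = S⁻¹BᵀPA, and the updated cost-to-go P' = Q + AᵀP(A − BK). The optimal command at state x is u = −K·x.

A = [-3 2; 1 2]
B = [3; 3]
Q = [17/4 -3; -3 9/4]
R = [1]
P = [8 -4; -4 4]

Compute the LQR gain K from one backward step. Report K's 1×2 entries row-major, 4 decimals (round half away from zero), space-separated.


-0.9730 0.6486

BᵀP = [12.0000 0.0000]
S = R + BᵀPB = [1] + [36.0000] = [37.0000]
BᵀPA = [-36.0000 24.0000]
K = S⁻¹·BᵀPA = [-0.9730 0.6486]
A−BK = [-0.0811 0.0541; 3.9189 0.0541]
AᵀP(A−BK) = [64.9730 -0.6486; -0.6486 0.4324]
P' = Q + AᵀP(A−BK) = [69.2230 -3.6486; -3.6486 2.6824]
tr(P') = 71.9054


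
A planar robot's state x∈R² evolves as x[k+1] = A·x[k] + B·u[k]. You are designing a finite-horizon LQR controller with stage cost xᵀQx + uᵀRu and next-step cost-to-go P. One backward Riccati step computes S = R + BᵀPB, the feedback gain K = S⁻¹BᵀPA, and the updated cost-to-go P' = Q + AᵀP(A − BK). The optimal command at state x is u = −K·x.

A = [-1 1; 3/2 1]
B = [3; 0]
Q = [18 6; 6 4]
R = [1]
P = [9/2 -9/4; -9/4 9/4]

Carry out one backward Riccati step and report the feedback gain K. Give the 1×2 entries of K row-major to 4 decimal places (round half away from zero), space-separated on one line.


BᵀP = [13.5000 -6.7500]
S = R + BᵀPB = [1] + [40.5000] = [41.5000]
BᵀPA = [-23.6250 6.7500]
K = S⁻¹·BᵀPA = [-0.5693 0.1627]
A−BK = [0.7078 0.5120; 1.5000 1.0000]
AᵀP(A−BK) = [2.8633 1.5926; 1.5926 1.1521]
P' = Q + AᵀP(A−BK) = [20.8633 7.5926; 7.5926 5.1521]
tr(P') = 26.0154

-0.5693 0.1627


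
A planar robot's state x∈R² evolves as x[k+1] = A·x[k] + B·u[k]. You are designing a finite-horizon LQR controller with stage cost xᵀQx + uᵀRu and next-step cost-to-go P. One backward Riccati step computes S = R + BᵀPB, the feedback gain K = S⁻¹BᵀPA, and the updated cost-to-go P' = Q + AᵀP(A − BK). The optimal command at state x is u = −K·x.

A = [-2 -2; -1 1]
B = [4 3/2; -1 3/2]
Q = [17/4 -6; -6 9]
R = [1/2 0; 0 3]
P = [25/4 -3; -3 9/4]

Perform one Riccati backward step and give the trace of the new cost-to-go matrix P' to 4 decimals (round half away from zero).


BᵀP = [28.0000 -14.2500; 4.8750 -1.1250]
S = R + BᵀPB = [1/2 0; 0 3] + [126.2500 20.6250; 20.6250 5.6250] = [126.7500 20.6250; 20.6250 8.6250]
BᵀPA = [-41.7500 -70.2500; -8.6250 -10.8750]
K = S⁻¹·BᵀPA = [-0.2728 -0.5714; -0.3476 0.1056]
A−BK = [-0.3873 0.1273; -0.7515 0.2702]
AᵀP(A−BK) = [0.8615 -0.1962; -0.1962 0.2559]
P' = Q + AᵀP(A−BK) = [5.1115 -6.1962; -6.1962 9.2559]
tr(P') = 14.3674

14.3674


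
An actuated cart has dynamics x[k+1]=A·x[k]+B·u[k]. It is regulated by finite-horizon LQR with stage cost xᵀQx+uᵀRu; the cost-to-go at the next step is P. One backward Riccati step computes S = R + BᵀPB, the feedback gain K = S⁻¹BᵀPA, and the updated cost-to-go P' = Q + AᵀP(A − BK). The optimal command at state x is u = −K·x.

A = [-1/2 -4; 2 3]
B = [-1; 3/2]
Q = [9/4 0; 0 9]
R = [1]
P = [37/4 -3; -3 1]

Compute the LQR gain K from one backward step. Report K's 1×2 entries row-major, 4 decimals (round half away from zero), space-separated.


BᵀP = [-13.7500 4.5000]
S = R + BᵀPB = [1] + [20.5000] = [21.5000]
BᵀPA = [15.8750 68.5000]
K = S⁻¹·BᵀPA = [0.7384 3.1860]
A−BK = [0.2384 -0.8140; 0.8924 -1.7791]
AᵀP(A−BK) = [0.5908 2.4215; 2.4215 10.7558]
P' = Q + AᵀP(A−BK) = [2.8408 2.4215; 2.4215 19.7558]
tr(P') = 22.5967

0.7384 3.1860


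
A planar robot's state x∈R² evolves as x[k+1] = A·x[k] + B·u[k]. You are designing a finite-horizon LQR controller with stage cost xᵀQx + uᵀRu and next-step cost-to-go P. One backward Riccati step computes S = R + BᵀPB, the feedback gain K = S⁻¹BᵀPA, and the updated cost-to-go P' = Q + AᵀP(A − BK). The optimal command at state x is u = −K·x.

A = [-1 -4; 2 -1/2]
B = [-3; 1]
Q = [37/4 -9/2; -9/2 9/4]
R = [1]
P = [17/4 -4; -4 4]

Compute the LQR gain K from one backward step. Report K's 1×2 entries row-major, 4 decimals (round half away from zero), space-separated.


BᵀP = [-16.7500 16.0000]
S = R + BᵀPB = [1] + [66.2500] = [67.2500]
BᵀPA = [48.7500 59.0000]
K = S⁻¹·BᵀPA = [0.7249 0.8773]
A−BK = [1.1747 -1.3680; 1.2751 -1.3773]
AᵀP(A−BK) = [0.9108 0.2305; 0.2305 1.2379]
P' = Q + AᵀP(A−BK) = [10.1608 -4.2695; -4.2695 3.4879]
tr(P') = 13.6487

0.7249 0.8773


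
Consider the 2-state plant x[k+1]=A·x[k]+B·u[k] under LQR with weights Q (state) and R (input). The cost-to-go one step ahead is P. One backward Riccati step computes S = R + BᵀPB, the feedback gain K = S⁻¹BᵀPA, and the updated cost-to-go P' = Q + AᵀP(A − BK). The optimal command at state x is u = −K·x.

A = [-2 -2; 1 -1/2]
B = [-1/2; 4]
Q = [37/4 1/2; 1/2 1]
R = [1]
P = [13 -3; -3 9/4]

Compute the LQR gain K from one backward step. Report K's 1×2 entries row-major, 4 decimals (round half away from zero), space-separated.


BᵀP = [-18.5000 10.5000]
S = R + BᵀPB = [1] + [51.2500] = [52.2500]
BᵀPA = [47.5000 31.7500]
K = S⁻¹·BᵀPA = [0.9091 0.6077]
A−BK = [-1.5455 -1.6962; -2.6364 -2.9306]
AᵀP(A−BK) = [23.0682 25.0114; 25.0114 27.2694]
P' = Q + AᵀP(A−BK) = [32.3182 25.5114; 25.5114 28.2694]
tr(P') = 60.5876

0.9091 0.6077


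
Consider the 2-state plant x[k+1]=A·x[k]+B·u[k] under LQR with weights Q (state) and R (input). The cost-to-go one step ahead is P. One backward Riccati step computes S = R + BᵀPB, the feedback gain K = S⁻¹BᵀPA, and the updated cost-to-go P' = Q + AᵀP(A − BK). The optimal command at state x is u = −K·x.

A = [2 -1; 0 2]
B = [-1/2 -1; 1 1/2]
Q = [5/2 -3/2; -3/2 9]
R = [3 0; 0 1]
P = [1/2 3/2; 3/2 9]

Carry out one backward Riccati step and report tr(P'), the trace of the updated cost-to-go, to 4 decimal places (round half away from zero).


19.7118

BᵀP = [1.2500 8.2500; 0.2500 3.0000]
S = R + BᵀPB = [3 0; 0 1] + [7.6250 2.8750; 2.8750 1.2500] = [10.6250 2.8750; 2.8750 2.2500]
BᵀPA = [2.5000 15.2500; 0.5000 5.7500]
K = S⁻¹·BᵀPA = [0.2677 1.1369; -0.1199 1.1029]
A−BK = [2.0140 0.6713; -0.2078 0.3117]
AᵀP(A−BK) = [1.3906 1.6064; 1.6064 6.8212]
P' = Q + AᵀP(A−BK) = [3.8906 0.1064; 0.1064 15.8212]
tr(P') = 19.7118


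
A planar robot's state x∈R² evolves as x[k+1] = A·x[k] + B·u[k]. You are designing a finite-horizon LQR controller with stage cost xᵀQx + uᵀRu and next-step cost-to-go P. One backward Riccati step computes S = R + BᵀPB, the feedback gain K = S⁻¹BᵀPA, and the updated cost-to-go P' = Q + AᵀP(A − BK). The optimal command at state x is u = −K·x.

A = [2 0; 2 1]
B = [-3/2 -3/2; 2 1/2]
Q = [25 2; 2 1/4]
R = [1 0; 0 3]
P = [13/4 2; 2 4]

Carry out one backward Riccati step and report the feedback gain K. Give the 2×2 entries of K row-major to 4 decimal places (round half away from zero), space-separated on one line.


BᵀP = [-0.8750 5.0000; -3.8750 -1.0000]
S = R + BᵀPB = [1 0; 0 3] + [11.3125 3.8125; 3.8125 5.3125] = [12.3125 3.8125; 3.8125 8.3125]
BᵀPA = [8.2500 5.0000; -9.7500 -1.0000]
K = S⁻¹·BᵀPA = [1.2043 0.5167; -1.7253 -0.3573]
A−BK = [1.2185 0.2391; 0.4541 0.1452]
AᵀP(A−BK) = [18.2434 4.2534; 4.2534 1.0591]
P' = Q + AᵀP(A−BK) = [43.2434 6.2534; 6.2534 1.3091]
tr(P') = 44.5525

1.2043 0.5167 -1.7253 -0.3573


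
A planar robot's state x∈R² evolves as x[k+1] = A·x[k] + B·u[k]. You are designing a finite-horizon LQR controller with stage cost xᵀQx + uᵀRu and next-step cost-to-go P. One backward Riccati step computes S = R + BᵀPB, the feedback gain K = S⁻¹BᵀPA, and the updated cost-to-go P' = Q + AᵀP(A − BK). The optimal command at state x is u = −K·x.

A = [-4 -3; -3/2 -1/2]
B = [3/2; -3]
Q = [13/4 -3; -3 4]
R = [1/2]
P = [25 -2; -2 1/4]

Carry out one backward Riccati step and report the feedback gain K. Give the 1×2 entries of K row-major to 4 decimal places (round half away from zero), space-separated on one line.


-2.1867 -1.6705

BᵀP = [43.5000 -3.7500]
S = R + BᵀPB = [1/2] + [76.5000] = [77.0000]
BᵀPA = [-168.3750 -128.6250]
K = S⁻¹·BᵀPA = [-2.1867 -1.6705]
A−BK = [-0.7200 -0.4943; -8.0601 -5.5114]
AᵀP(A−BK) = [8.3789 5.9247; 5.9247 4.2003]
P' = Q + AᵀP(A−BK) = [11.6289 2.9247; 2.9247 8.2003]
tr(P') = 19.8291


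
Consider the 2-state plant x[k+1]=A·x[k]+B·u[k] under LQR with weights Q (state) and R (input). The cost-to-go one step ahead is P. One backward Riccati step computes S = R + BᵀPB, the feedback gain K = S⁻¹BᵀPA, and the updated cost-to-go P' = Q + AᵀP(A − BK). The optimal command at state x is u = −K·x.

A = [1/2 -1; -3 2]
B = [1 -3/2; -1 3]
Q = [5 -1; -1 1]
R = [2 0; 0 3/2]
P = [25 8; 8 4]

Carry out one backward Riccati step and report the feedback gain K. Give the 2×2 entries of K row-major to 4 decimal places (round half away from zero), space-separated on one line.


-1.1615 -0.0938 -1.0313 0.5625

BᵀP = [17.0000 4.0000; -13.5000 0.0000]
S = R + BᵀPB = [2 0; 0 3/2] + [13.0000 -13.5000; -13.5000 20.2500] = [15.0000 -13.5000; -13.5000 21.7500]
BᵀPA = [-3.5000 -9.0000; -6.7500 13.5000]
K = S⁻¹·BᵀPA = [-1.1615 -0.0938; -1.0313 0.5625]
A−BK = [0.1146 -0.0625; -1.0677 0.2188]
AᵀP(A−BK) = [7.2240 -1.0313; -1.0313 0.5625]
P' = Q + AᵀP(A−BK) = [12.2240 -2.0313; -2.0313 1.5625]
tr(P') = 13.7865
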